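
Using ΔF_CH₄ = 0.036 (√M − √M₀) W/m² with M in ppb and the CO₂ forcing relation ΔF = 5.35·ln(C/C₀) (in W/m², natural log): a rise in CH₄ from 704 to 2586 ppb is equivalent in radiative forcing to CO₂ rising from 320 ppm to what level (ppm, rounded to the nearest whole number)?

C ≈ 377 ppm

CH₄ forcing: 0.036 × (√2586 − √704) = 0.036 × (50.8527 − 26.5330) = 0.036 × 24.3197 = 0.87551 W/m².
Set 5.35 ln(C/320) = 0.87551: ln(C/320) = 0.87551/5.35 = 0.16365, so C = 320 × e^0.16365 = 320 × 1.17780 = 376.90 ppm.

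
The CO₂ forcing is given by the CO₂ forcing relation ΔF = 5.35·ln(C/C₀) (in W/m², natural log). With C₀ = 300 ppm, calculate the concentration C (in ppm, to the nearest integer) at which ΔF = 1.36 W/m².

Set 5.35 ln(C/300) = 1.36, so ln(C/300) = 1.36/5.35 = 0.25421.
Then C/300 = e^0.25421 = 1.28944, giving C = 300 × 1.28944 = 386.83 ppm.

C ≈ 387 ppm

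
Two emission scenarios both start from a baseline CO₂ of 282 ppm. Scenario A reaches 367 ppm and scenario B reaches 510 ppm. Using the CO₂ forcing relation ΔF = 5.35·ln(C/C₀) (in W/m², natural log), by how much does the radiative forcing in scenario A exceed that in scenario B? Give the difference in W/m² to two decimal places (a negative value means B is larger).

ΔF_A − ΔF_B = -1.76 W/m²

ΔF_A = 5.35 ln(367/282) = 5.35 × 0.26345 = 1.4095 W/m².
ΔF_B = 5.35 ln(510/282) = 5.35 × 0.59250 = 3.1699 W/m².
Difference: 1.4095 − 3.1699 = -1.7604 W/m².
(Equivalently, ΔF_A − ΔF_B = 5.35 ln(367/510) = 5.35 × -0.32905 = -1.7604 W/m².)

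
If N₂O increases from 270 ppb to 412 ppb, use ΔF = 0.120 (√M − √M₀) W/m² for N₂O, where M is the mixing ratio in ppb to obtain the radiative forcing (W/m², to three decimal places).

N₂O: 0.120 × (√412 − √270) = 0.120 × (20.2978 − 16.4317) = 0.120 × 3.8661 = 0.4639 W/m².

ΔF = 0.464 W/m²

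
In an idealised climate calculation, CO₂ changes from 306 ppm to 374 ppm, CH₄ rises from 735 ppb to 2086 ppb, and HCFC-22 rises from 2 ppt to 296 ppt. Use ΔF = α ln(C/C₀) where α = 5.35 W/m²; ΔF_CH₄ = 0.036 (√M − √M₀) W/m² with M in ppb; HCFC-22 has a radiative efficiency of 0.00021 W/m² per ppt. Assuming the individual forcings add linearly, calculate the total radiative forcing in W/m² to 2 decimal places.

CO₂: 5.35 × ln(374/306) = 5.35 × ln(1.22222) = 5.35 × 0.20067 = 1.0736 W/m².
CH₄: 0.036 × (√2086 − √735) = 0.036 × (45.6727 − 27.1109) = 0.036 × 18.5618 = 0.6682 W/m².
HCFC-22: ΔF = 0.00021 × (296 − 2) = 0.00021 × 294 = 0.0617 W/m².
Total ΔF = 1.0736 + 0.6682 + 0.0617 = 1.8035 W/m².

ΔF = 1.80 W/m²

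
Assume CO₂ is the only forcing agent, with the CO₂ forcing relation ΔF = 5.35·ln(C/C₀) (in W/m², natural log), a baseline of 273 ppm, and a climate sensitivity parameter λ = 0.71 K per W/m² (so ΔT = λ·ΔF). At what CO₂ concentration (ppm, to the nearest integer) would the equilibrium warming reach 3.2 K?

Required forcing: ΔF = ΔT/λ = 3.2/0.71 = 4.5070 W/m².
Then ln(C/273) = ΔF/5.35 = 4.5070/5.35 = 0.84243.
So C = 273 × e^0.84243 = 273 × 2.32200 = 633.91 ppm.

C ≈ 634 ppm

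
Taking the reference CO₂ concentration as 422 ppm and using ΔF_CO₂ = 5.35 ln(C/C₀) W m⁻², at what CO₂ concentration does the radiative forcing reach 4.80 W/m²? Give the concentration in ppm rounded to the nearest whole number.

Set 5.35 ln(C/422) = 4.80, so ln(C/422) = 4.80/5.35 = 0.89720.
Then C/422 = e^0.89720 = 2.45273, giving C = 422 × 2.45273 = 1035.05 ppm.

C ≈ 1035 ppm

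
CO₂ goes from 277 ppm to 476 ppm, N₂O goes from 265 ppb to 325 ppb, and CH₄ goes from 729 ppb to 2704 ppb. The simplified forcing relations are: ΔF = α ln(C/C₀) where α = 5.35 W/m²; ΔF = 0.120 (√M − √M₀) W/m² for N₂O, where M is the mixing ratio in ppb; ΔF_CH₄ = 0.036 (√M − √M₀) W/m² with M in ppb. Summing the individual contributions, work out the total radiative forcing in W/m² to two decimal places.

CO₂: 5.35 × ln(476/277) = 5.35 × ln(1.71841) = 5.35 × 0.54140 = 2.8965 W/m².
N₂O: 0.120 × (√325 − √265) = 0.120 × (18.0278 − 16.2788) = 0.120 × 1.7490 = 0.2099 W/m².
CH₄: 0.036 × (√2704 − √729) = 0.036 × (52.0000 − 27.0000) = 0.036 × 25.0000 = 0.9000 W/m².
Total ΔF = 2.8965 + 0.2099 + 0.9000 = 4.0064 W/m².

ΔF = 4.01 W/m²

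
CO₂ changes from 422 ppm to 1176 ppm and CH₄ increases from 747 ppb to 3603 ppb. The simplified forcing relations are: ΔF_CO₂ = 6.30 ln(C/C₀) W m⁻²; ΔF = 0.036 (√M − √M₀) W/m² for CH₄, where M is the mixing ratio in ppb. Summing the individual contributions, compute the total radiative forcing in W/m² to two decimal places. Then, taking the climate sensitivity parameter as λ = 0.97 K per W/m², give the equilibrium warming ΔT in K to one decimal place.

CO₂: 6.30 × ln(1176/422) = 6.30 × ln(2.78673) = 6.30 × 1.02487 = 6.4567 W/m².
CH₄: 0.036 × (√3603 − √747) = 0.036 × (60.0250 − 27.3313) = 0.036 × 32.6937 = 1.1770 W/m².
Total ΔF = 6.4567 + 1.1770 = 7.6337 W/m².
ΔT = λ ΔF = 0.97 × 7.63 = 7.4011 K.

ΔF = 7.63 W/m²; ΔT = 7.4 K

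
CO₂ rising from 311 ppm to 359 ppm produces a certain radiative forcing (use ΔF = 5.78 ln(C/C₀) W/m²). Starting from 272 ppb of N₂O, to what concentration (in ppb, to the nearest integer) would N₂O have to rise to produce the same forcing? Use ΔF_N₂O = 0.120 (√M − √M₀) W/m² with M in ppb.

M ≈ 548 ppb

CO₂ forcing: 5.78 × ln(359/311) = 5.78 × 0.143529 = 0.82960 W/m².
Set 0.120(√M − √272) = 0.82960: √M = 0.82960/0.120 + √272 = 6.9133 + 16.4924 = 23.4057.
M = (23.4057)² = 547.83 ppb.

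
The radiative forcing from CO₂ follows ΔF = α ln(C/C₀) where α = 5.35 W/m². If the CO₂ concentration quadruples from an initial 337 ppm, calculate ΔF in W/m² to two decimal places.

ΔF = 7.42 W/m²

Because the forcing depends only on the ratio C/C₀, the initial concentration does not enter.
ΔF = 5.35 × ln(4) = 5.35 × 1.38629 = 7.4167 W/m².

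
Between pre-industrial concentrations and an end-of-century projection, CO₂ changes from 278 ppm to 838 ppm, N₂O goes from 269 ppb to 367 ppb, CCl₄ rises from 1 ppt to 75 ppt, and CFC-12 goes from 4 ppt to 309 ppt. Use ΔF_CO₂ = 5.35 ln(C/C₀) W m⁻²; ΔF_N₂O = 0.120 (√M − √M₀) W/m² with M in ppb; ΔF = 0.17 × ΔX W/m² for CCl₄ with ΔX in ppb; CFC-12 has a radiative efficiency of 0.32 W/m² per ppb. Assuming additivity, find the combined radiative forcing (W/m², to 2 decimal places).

ΔF = 6.34 W/m²

CO₂: 5.35 × ln(838/278) = 5.35 × ln(3.01439) = 5.35 × 1.10340 = 5.9032 W/m².
N₂O: 0.120 × (√367 − √269) = 0.120 × (19.1572 − 16.4012) = 0.120 × 2.7560 = 0.3307 W/m².
CCl₄: Δ = 75 − 1 = 74 ppt = 0.074 ppb; ΔF = 0.17 × 0.074 = 0.0126 W/m².
CFC-12: Δ = 309 − 4 = 305 ppt = 0.305 ppb; ΔF = 0.32 × 0.305 = 0.0976 W/m².
Total ΔF = 5.9032 + 0.3307 + 0.0126 + 0.0976 = 6.3441 W/m².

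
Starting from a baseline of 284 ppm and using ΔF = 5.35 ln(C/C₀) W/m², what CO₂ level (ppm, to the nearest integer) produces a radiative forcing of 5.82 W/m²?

Set 5.35 ln(C/284) = 5.82, so ln(C/284) = 5.82/5.35 = 1.08785.
Then C/284 = e^1.08785 = 2.96789, giving C = 284 × 2.96789 = 842.88 ppm.

C ≈ 843 ppm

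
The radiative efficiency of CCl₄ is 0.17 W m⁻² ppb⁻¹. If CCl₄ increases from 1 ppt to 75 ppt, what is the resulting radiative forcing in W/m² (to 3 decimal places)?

ΔF = 0.013 W/m²

CCl₄: Δ = 75 − 1 = 74 ppt = 0.074 ppb; ΔF = 0.17 × 0.074 = 0.0126 W/m².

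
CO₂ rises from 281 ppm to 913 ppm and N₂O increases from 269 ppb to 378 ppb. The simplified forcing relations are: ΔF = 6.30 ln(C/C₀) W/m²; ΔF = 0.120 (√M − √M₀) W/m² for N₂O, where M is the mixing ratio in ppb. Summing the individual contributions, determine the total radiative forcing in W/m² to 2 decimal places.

CO₂: 6.30 × ln(913/281) = 6.30 × ln(3.24911) = 6.30 × 1.17838 = 7.4238 W/m².
N₂O: 0.120 × (√378 − √269) = 0.120 × (19.4422 − 16.4012) = 0.120 × 3.0410 = 0.3649 W/m².
Total ΔF = 7.4238 + 0.3649 = 7.7887 W/m².

ΔF = 7.79 W/m²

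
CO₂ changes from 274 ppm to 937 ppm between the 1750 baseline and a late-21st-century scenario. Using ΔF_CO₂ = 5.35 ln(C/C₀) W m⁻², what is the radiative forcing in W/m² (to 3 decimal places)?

ΔF = 6.578 W/m²

CO₂ absorption bands are partially saturated, so forcing scales with the logarithm of the concentration ratio.
CO₂: 5.35 × ln(937/274) = 5.35 × ln(3.41971) = 5.35 × 1.22956 = 6.5781 W/m².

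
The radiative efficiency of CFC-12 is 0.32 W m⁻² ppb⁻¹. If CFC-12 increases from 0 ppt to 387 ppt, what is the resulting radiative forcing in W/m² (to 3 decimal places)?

ΔF = 0.124 W/m²

CFC-12: Δ = 387 − 0 = 387 ppt = 0.387 ppb; ΔF = 0.32 × 0.387 = 0.1238 W/m².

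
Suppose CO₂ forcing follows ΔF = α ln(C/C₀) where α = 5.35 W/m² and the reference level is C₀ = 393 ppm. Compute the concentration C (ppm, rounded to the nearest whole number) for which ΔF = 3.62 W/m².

C ≈ 773 ppm

Set 5.35 ln(C/393) = 3.62, so ln(C/393) = 3.62/5.35 = 0.67664.
Then C/393 = e^0.67664 = 1.96726, giving C = 393 × 1.96726 = 773.13 ppm.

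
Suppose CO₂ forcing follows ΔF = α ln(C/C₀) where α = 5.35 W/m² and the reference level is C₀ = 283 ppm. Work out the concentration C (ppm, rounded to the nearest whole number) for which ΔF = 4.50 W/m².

Set 5.35 ln(C/283) = 4.50, so ln(C/283) = 4.50/5.35 = 0.84112.
Then C/283 = e^0.84112 = 2.31896, giving C = 283 × 2.31896 = 656.27 ppm.

C ≈ 656 ppm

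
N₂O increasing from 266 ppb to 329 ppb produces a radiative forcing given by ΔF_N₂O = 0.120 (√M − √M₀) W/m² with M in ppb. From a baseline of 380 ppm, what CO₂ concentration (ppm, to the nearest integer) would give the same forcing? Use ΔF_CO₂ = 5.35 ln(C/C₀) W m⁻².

C ≈ 396 ppm

N₂O forcing: 0.120 × (√329 − √266) = 0.120 × (18.1384 − 16.3095) = 0.120 × 1.8289 = 0.21947 W/m².
Set 5.35 ln(C/380) = 0.21947: ln(C/380) = 0.21947/5.35 = 0.04102, so C = 380 × e^0.04102 = 380 × 1.04187 = 395.91 ppm.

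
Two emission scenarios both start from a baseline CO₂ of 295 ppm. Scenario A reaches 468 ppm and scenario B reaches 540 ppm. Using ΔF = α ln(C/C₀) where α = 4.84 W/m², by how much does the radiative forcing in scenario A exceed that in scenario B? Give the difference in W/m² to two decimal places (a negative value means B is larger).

ΔF_A = 4.84 ln(468/295) = 4.84 × 0.46149 = 2.2336 W/m².
ΔF_B = 4.84 ln(540/295) = 4.84 × 0.60459 = 2.9262 W/m².
Difference: 2.2336 − 2.9262 = -0.6926 W/m².
(Equivalently, ΔF_A − ΔF_B = 4.84 ln(468/540) = 4.84 × -0.14310 = -0.6926 W/m².)

ΔF_A − ΔF_B = -0.69 W/m²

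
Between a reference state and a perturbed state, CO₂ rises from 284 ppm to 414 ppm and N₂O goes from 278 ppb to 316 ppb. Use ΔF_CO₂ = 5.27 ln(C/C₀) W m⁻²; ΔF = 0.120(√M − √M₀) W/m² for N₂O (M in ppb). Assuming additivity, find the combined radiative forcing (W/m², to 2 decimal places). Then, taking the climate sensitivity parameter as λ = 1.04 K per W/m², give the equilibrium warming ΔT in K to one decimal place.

CO₂: 5.27 × ln(414/284) = 5.27 × ln(1.45775) = 5.27 × 0.37689 = 1.9862 W/m².
N₂O: 0.120 × (√316 − √278) = 0.120 × (17.7764 − 16.6733) = 0.120 × 1.1031 = 0.1324 W/m².
Total ΔF = 1.9862 + 0.1324 = 2.1186 W/m².
ΔT = λ ΔF = 1.04 × 2.12 = 2.2048 K.

ΔF = 2.12 W/m²; ΔT = 2.2 K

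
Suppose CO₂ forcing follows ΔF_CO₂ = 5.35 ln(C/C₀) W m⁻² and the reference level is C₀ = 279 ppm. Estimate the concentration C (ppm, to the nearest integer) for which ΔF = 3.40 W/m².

Set 5.35 ln(C/279) = 3.40, so ln(C/279) = 3.40/5.35 = 0.63551.
Then C/279 = e^0.63551 = 1.88798, giving C = 279 × 1.88798 = 526.75 ppm.

C ≈ 527 ppm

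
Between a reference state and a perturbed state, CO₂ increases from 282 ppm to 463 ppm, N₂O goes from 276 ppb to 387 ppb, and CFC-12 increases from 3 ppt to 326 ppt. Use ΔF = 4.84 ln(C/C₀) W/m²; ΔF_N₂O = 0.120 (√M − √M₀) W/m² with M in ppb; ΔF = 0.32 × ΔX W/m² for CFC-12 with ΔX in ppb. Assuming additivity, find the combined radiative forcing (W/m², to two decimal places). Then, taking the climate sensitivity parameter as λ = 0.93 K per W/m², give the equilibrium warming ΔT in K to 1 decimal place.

CO₂: 4.84 × ln(463/282) = 4.84 × ln(1.64184) = 4.84 × 0.49582 = 2.3998 W/m².
N₂O: 0.120 × (√387 − √276) = 0.120 × (19.6723 − 16.6132) = 0.120 × 3.0591 = 0.3671 W/m².
CFC-12: Δ = 326 − 3 = 323 ppt = 0.323 ppb; ΔF = 0.32 × 0.323 = 0.1034 W/m².
Total ΔF = 2.3998 + 0.3671 + 0.1034 = 2.8703 W/m².
ΔT = λ ΔF = 0.93 × 2.87 = 2.6691 K.

ΔF = 2.87 W/m²; ΔT = 2.7 K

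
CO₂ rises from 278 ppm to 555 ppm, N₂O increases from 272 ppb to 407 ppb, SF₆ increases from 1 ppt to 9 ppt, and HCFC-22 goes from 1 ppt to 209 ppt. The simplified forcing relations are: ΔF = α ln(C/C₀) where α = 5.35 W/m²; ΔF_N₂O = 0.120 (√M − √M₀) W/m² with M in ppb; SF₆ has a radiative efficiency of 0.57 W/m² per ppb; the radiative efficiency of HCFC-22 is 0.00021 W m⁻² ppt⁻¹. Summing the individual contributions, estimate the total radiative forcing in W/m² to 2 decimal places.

CO₂: 5.35 × ln(555/278) = 5.35 × ln(1.99640) = 5.35 × 0.69135 = 3.6987 W/m².
N₂O: 0.120 × (√407 − √272) = 0.120 × (20.1742 − 16.4924) = 0.120 × 3.6818 = 0.4418 W/m².
SF₆: Δ = 9 − 1 = 8 ppt = 0.008 ppb; ΔF = 0.57 × 0.008 = 0.0046 W/m².
HCFC-22: ΔF = 0.00021 × (209 − 1) = 0.00021 × 208 = 0.0437 W/m².
Total ΔF = 3.6987 + 0.4418 + 0.0046 + 0.0437 = 4.1888 W/m².

ΔF = 4.19 W/m²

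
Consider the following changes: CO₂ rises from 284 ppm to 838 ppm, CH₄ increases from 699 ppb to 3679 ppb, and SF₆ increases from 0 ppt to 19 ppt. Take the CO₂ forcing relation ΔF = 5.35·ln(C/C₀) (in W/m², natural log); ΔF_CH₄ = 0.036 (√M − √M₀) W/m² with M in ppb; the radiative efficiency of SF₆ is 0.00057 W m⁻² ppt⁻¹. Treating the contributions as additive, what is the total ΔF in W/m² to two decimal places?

ΔF = 7.03 W/m²

CO₂: 5.35 × ln(838/284) = 5.35 × ln(2.95070) = 5.35 × 1.08204 = 5.7889 W/m².
CH₄: 0.036 × (√3679 − √699) = 0.036 × (60.6548 − 26.4386) = 0.036 × 34.2162 = 1.2318 W/m².
SF₆: ΔF = 0.00057 × (19 − 0) = 0.00057 × 19 = 0.0108 W/m².
Total ΔF = 5.7889 + 1.2318 + 0.0108 = 7.0315 W/m².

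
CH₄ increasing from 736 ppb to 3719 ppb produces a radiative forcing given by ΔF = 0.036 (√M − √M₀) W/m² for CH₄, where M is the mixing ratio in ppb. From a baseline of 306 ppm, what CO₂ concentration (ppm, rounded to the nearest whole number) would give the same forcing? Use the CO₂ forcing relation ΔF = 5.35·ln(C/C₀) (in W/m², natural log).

CH₄ forcing: 0.036 × (√3719 − √736) = 0.036 × (60.9836 − 27.1293) = 0.036 × 33.8543 = 1.21875 W/m².
Set 5.35 ln(C/306) = 1.21875: ln(C/306) = 1.21875/5.35 = 0.22780, so C = 306 × e^0.22780 = 306 × 1.25583 = 384.28 ppm.

C ≈ 384 ppm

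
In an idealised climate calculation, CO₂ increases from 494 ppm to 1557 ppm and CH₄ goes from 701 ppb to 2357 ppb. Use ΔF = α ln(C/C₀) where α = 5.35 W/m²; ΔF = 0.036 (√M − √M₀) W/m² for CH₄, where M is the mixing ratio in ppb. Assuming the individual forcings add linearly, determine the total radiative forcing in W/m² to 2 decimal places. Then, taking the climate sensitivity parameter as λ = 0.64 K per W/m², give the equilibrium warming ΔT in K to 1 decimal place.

ΔF = 6.94 W/m²; ΔT = 4.4 K

CO₂: 5.35 × ln(1557/494) = 5.35 × ln(3.15182) = 5.35 × 1.14798 = 6.1417 W/m².
CH₄: 0.036 × (√2357 − √701) = 0.036 × (48.5489 − 26.4764) = 0.036 × 22.0725 = 0.7946 W/m².
Total ΔF = 6.1417 + 0.7946 = 6.9363 W/m².
ΔT = λ ΔF = 0.64 × 6.94 = 4.4416 K.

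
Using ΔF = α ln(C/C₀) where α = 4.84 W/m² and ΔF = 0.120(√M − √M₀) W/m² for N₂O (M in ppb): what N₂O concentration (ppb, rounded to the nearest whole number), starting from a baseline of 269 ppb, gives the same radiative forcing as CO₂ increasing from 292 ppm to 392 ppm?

M ≈ 800 ppb

CO₂ forcing: 4.84 × ln(392/292) = 4.84 × 0.294508 = 1.42542 W/m².
Set 0.120(√M − √269) = 1.42542: √M = 1.42542/0.120 + √269 = 11.8785 + 16.4012 = 28.2797.
M = (28.2797)² = 799.74 ppb.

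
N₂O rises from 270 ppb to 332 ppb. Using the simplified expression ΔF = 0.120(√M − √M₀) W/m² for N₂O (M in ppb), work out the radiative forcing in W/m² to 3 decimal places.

N₂O: 0.120 × (√332 − √270) = 0.120 × (18.2209 − 16.4317) = 0.120 × 1.7892 = 0.2147 W/m².

ΔF = 0.215 W/m²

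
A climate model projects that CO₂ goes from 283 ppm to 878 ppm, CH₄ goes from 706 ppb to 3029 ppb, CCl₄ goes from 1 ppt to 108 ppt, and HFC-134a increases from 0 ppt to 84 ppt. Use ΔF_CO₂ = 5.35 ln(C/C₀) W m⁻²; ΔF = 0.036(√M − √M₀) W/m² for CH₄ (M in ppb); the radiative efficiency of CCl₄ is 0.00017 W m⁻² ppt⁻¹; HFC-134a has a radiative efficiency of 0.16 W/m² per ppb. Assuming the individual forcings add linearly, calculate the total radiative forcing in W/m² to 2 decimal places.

ΔF = 7.11 W/m²

CO₂: 5.35 × ln(878/283) = 5.35 × ln(3.10247) = 5.35 × 1.13220 = 6.0573 W/m².
CH₄: 0.036 × (√3029 − √706) = 0.036 × (55.0364 − 26.5707) = 0.036 × 28.4657 = 1.0248 W/m².
CCl₄: ΔF = 0.00017 × (108 − 1) = 0.00017 × 107 = 0.0182 W/m².
HFC-134a: Δ = 84 − 0 = 84 ppt = 0.084 ppb; ΔF = 0.16 × 0.084 = 0.0134 W/m².
Total ΔF = 6.0573 + 1.0248 + 0.0182 + 0.0134 = 7.1137 W/m².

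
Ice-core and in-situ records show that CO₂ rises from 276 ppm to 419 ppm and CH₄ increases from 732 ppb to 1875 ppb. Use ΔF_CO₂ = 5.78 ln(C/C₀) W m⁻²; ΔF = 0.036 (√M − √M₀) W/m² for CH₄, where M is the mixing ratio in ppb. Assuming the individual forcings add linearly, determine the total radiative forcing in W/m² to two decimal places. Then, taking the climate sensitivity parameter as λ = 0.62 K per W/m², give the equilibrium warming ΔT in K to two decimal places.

CO₂: 5.78 × ln(419/276) = 5.78 × ln(1.51812) = 5.78 × 0.41747 = 2.4130 W/m².
CH₄: 0.036 × (√1875 − √732) = 0.036 × (43.3013 − 27.0555) = 0.036 × 16.2458 = 0.5848 W/m².
Total ΔF = 2.4130 + 0.5848 = 2.9978 W/m².
ΔT = λ ΔF = 0.62 × 3.00 = 1.8600 K.

ΔF = 3.00 W/m²; ΔT = 1.86 K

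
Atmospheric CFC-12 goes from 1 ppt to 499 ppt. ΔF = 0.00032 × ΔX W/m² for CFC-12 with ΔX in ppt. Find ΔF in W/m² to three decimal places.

ΔF = 0.159 W/m²

CFC-12: ΔF = 0.00032 × (499 − 1) = 0.00032 × 498 = 0.1594 W/m².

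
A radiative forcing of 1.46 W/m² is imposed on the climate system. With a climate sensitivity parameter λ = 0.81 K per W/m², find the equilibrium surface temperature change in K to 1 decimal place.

ΔT = λ ΔF = 0.81 × 1.46 = 1.1826 K.

ΔT = 1.2 K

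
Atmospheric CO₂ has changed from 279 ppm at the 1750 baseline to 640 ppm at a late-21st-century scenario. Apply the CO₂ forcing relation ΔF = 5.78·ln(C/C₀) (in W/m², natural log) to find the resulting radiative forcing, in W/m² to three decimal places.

ΔF = 4.799 W/m²

CO₂: 5.78 × ln(640/279) = 5.78 × ln(2.29391) = 5.78 × 0.83026 = 4.7989 W/m².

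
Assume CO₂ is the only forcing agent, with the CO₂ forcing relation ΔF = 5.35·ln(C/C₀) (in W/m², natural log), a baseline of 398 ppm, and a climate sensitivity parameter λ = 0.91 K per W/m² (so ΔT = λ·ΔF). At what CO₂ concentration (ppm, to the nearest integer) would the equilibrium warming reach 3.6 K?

Required forcing: ΔF = ΔT/λ = 3.6/0.91 = 3.9560 W/m².
Then ln(C/398) = ΔF/5.35 = 3.9560/5.35 = 0.73944.
So C = 398 × e^0.73944 = 398 × 2.09476 = 833.71 ppm.

C ≈ 834 ppm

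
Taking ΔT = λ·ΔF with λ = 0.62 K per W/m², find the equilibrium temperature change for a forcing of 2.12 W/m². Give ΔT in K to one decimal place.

ΔT = 1.3 K

ΔT = λ ΔF = 0.62 × 2.12 = 1.3144 K.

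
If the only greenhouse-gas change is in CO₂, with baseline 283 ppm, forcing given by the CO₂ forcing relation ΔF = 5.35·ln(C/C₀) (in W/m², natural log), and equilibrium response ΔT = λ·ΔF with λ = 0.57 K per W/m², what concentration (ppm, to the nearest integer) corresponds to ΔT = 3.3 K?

Required forcing: ΔF = ΔT/λ = 3.3/0.57 = 5.7895 W/m².
Then ln(C/283) = ΔF/5.35 = 5.7895/5.35 = 1.08215.
So C = 283 × e^1.08215 = 283 × 2.95102 = 835.14 ppm.

C ≈ 835 ppm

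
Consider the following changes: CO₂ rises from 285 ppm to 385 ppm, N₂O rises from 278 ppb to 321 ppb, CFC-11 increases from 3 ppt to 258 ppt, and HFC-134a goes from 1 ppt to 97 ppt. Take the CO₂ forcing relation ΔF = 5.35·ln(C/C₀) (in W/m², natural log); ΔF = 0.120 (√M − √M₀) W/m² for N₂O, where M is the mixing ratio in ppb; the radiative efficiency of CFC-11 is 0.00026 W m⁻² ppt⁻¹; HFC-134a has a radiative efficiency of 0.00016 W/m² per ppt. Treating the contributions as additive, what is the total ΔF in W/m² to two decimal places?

CO₂: 5.35 × ln(385/285) = 5.35 × ln(1.35088) = 5.35 × 0.30076 = 1.6091 W/m².
N₂O: 0.120 × (√321 − √278) = 0.120 × (17.9165 − 16.6733) = 0.120 × 1.2432 = 0.1492 W/m².
CFC-11: ΔF = 0.00026 × (258 − 3) = 0.00026 × 255 = 0.0663 W/m².
HFC-134a: ΔF = 0.00016 × (97 − 1) = 0.00016 × 96 = 0.0154 W/m².
Total ΔF = 1.6091 + 0.1492 + 0.0663 + 0.0154 = 1.8400 W/m².

ΔF = 1.84 W/m²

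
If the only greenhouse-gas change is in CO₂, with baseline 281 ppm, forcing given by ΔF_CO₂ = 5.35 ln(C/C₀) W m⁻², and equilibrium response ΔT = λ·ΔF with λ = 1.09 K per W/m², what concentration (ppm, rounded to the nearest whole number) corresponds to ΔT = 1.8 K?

Required forcing: ΔF = ΔT/λ = 1.8/1.09 = 1.6514 W/m².
Then ln(C/281) = ΔF/5.35 = 1.6514/5.35 = 0.30867.
So C = 281 × e^0.30867 = 281 × 1.36161 = 382.61 ppm.

C ≈ 383 ppm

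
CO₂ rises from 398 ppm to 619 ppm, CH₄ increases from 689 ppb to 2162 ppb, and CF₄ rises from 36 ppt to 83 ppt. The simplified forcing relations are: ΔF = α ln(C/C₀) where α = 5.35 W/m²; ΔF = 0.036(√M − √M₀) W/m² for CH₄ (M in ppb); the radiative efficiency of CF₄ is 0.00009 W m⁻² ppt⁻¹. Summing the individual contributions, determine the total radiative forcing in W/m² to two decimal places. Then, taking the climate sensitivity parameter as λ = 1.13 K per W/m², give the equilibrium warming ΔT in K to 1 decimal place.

ΔF = 3.10 W/m²; ΔT = 3.5 K

CO₂: 5.35 × ln(619/398) = 5.35 × ln(1.55528) = 5.35 × 0.44166 = 2.3629 W/m².
CH₄: 0.036 × (√2162 − √689) = 0.036 × (46.4973 − 26.2488) = 0.036 × 20.2485 = 0.7289 W/m².
CF₄: ΔF = 0.00009 × (83 − 36) = 0.00009 × 47 = 0.0042 W/m².
Total ΔF = 2.3629 + 0.7289 + 0.0042 = 3.0960 W/m².
ΔT = λ ΔF = 1.13 × 3.10 = 3.5030 K.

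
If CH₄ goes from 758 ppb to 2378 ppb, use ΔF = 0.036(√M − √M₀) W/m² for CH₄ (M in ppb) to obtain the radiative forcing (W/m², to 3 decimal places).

ΔF = 0.764 W/m²

CH₄: 0.036 × (√2378 − √758) = 0.036 × (48.7647 − 27.5318) = 0.036 × 21.2329 = 0.7644 W/m².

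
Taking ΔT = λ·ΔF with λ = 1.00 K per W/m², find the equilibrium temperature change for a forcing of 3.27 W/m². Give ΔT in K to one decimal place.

ΔT = λ ΔF = 1.00 × 3.27 = 3.2700 K.

ΔT = 3.3 K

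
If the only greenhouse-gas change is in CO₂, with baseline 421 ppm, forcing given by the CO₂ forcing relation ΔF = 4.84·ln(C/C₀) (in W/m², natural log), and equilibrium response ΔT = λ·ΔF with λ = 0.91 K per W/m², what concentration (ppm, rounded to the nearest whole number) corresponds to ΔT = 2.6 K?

Required forcing: ΔF = ΔT/λ = 2.6/0.91 = 2.8571 W/m².
Then ln(C/421) = ΔF/4.84 = 2.8571/4.84 = 0.59031.
So C = 421 × e^0.59031 = 421 × 1.80455 = 759.72 ppm.

C ≈ 760 ppm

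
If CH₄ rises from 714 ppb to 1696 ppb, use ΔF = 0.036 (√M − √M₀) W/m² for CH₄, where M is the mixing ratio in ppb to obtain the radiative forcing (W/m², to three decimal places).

ΔF = 0.521 W/m²

CH₄: 0.036 × (√1696 − √714) = 0.036 × (41.1825 − 26.7208) = 0.036 × 14.4617 = 0.5206 W/m².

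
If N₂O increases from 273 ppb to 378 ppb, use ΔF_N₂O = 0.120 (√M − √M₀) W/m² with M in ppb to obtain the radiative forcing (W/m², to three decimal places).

N₂O: 0.120 × (√378 − √273) = 0.120 × (19.4422 − 16.5227) = 0.120 × 2.9195 = 0.3503 W/m².

ΔF = 0.350 W/m²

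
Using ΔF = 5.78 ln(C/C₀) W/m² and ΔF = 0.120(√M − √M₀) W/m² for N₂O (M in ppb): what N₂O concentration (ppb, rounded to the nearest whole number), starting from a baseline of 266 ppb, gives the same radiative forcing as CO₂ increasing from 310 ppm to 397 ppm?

M ≈ 797 ppb

CO₂ forcing: 5.78 × ln(397/310) = 5.78 × 0.247364 = 1.42976 W/m².
Set 0.120(√M − √266) = 1.42976: √M = 1.42976/0.120 + √266 = 11.9147 + 16.3095 = 28.2242.
M = (28.2242)² = 796.61 ppb.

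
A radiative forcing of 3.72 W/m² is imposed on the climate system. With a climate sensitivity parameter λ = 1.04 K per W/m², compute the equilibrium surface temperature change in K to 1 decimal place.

ΔT = λ ΔF = 1.04 × 3.72 = 3.8688 K.

ΔT = 3.9 K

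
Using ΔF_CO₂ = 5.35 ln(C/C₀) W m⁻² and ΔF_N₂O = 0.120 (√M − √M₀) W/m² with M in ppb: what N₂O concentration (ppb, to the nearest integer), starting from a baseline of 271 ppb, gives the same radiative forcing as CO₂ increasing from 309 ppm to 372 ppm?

CO₂ forcing: 5.35 × ln(372/309) = 5.35 × 0.185553 = 0.99271 W/m².
Set 0.120(√M − √271) = 0.99271: √M = 0.99271/0.120 + √271 = 8.2726 + 16.4621 = 24.7347.
M = (24.7347)² = 611.81 ppb.

M ≈ 612 ppb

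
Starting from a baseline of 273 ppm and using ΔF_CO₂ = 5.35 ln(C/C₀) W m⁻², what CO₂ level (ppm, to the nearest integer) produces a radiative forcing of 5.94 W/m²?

C ≈ 829 ppm

Set 5.35 ln(C/273) = 5.94, so ln(C/273) = 5.94/5.35 = 1.11028.
Then C/273 = e^1.11028 = 3.03521, giving C = 273 × 3.03521 = 828.61 ppm.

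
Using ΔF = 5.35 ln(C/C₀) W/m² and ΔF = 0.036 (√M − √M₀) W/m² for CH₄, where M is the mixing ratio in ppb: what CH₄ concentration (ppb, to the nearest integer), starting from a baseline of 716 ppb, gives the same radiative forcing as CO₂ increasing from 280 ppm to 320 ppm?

M ≈ 2172 ppb

CO₂ forcing: 5.35 × ln(320/280) = 5.35 × 0.133531 = 0.71439 W/m².
Set 0.036(√M − √716) = 0.71439: √M = 0.71439/0.036 + √716 = 19.8442 + 26.7582 = 46.6024.
M = (46.6024)² = 2171.78 ppb.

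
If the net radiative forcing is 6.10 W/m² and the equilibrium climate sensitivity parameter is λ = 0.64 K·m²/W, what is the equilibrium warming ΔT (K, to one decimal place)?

ΔT = λ ΔF = 0.64 × 6.10 = 3.9040 K.

ΔT = 3.9 K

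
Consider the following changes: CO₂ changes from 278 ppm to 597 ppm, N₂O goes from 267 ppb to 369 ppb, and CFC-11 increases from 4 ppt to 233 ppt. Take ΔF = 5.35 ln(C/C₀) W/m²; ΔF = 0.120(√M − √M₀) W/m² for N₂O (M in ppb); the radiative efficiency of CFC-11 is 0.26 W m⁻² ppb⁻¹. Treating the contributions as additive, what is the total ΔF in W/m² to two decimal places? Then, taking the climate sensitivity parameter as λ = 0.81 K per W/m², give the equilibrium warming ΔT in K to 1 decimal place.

CO₂: 5.35 × ln(597/278) = 5.35 × ln(2.14748) = 5.35 × 0.76430 = 4.0890 W/m².
N₂O: 0.120 × (√369 − √267) = 0.120 × (19.2094 − 16.3401) = 0.120 × 2.8693 = 0.3443 W/m².
CFC-11: Δ = 233 − 4 = 229 ppt = 0.229 ppb; ΔF = 0.26 × 0.229 = 0.0595 W/m².
Total ΔF = 4.0890 + 0.3443 + 0.0595 = 4.4928 W/m².
ΔT = λ ΔF = 0.81 × 4.49 = 3.6369 K.

ΔF = 4.49 W/m²; ΔT = 3.6 K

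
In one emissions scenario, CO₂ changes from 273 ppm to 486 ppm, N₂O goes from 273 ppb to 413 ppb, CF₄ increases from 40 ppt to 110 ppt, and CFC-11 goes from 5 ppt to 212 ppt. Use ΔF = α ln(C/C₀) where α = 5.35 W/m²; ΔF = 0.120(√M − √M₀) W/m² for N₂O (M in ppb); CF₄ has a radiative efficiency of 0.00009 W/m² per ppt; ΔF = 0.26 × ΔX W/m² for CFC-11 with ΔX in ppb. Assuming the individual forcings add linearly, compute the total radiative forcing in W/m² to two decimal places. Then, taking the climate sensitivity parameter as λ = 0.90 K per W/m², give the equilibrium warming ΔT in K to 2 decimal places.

ΔF = 3.60 W/m²; ΔT = 3.24 K

CO₂: 5.35 × ln(486/273) = 5.35 × ln(1.78022) = 5.35 × 0.57674 = 3.0856 W/m².
N₂O: 0.120 × (√413 − √273) = 0.120 × (20.3224 − 16.5227) = 0.120 × 3.7997 = 0.4560 W/m².
CF₄: ΔF = 0.00009 × (110 − 40) = 0.00009 × 70 = 0.0063 W/m².
CFC-11: Δ = 212 − 5 = 207 ppt = 0.207 ppb; ΔF = 0.26 × 0.207 = 0.0538 W/m².
Total ΔF = 3.0856 + 0.4560 + 0.0063 + 0.0538 = 3.6017 W/m².
ΔT = λ ΔF = 0.90 × 3.60 = 3.2400 K.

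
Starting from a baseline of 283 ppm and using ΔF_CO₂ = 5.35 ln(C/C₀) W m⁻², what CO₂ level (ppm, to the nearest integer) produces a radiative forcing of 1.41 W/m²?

Set 5.35 ln(C/283) = 1.41, so ln(C/283) = 1.41/5.35 = 0.26355.
Then C/283 = e^0.26355 = 1.30154, giving C = 283 × 1.30154 = 368.34 ppm.

C ≈ 368 ppm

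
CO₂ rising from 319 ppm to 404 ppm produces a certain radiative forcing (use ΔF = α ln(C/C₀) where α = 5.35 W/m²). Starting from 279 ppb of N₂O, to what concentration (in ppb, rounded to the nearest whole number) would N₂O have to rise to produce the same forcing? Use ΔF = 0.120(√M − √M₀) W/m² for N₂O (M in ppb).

CO₂ forcing: 5.35 × ln(404/319) = 5.35 × 0.236224 = 1.26380 W/m².
Set 0.120(√M − √279) = 1.26380: √M = 1.26380/0.120 + √279 = 10.5317 + 16.7033 = 27.2350.
M = (27.2350)² = 741.75 ppb.

M ≈ 742 ppb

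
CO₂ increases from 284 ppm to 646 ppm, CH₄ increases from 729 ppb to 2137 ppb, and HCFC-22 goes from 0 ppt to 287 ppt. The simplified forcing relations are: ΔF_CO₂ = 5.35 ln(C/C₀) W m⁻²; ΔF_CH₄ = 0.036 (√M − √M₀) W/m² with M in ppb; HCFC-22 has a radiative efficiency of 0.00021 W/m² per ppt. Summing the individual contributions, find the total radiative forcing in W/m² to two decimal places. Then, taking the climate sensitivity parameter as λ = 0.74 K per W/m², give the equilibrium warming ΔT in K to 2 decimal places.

CO₂: 5.35 × ln(646/284) = 5.35 × ln(2.27465) = 5.35 × 0.82183 = 4.3968 W/m².
CH₄: 0.036 × (√2137 − √729) = 0.036 × (46.2277 − 27.0000) = 0.036 × 19.2277 = 0.6922 W/m².
HCFC-22: ΔF = 0.00021 × (287 − 0) = 0.00021 × 287 = 0.0603 W/m².
Total ΔF = 4.3968 + 0.6922 + 0.0603 = 5.1493 W/m².
ΔT = λ ΔF = 0.74 × 5.15 = 3.8110 K.

ΔF = 5.15 W/m²; ΔT = 3.81 K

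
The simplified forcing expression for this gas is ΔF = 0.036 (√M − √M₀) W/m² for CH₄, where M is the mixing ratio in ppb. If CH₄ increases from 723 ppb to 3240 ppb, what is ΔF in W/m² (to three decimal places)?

ΔF = 1.081 W/m²

CH₄: 0.036 × (√3240 − √723) = 0.036 × (56.9210 − 26.8887) = 0.036 × 30.0323 = 1.0812 W/m².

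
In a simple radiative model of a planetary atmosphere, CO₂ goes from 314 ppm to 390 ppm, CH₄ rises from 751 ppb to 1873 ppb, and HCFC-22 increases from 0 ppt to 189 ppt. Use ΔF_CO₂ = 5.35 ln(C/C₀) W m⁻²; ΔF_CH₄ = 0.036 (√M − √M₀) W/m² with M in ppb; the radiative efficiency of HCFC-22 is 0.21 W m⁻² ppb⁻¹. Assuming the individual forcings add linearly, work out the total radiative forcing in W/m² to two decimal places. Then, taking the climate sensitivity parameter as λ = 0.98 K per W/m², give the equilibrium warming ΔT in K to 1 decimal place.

ΔF = 1.77 W/m²; ΔT = 1.7 K

CO₂: 5.35 × ln(390/314) = 5.35 × ln(1.24204) = 5.35 × 0.21676 = 1.1597 W/m².
CH₄: 0.036 × (√1873 − √751) = 0.036 × (43.2782 − 27.4044) = 0.036 × 15.8738 = 0.5715 W/m².
HCFC-22: Δ = 189 − 0 = 189 ppt = 0.189 ppb; ΔF = 0.21 × 0.189 = 0.0397 W/m².
Total ΔF = 1.1597 + 0.5715 + 0.0397 = 1.7709 W/m².
ΔT = λ ΔF = 0.98 × 1.77 = 1.7346 K.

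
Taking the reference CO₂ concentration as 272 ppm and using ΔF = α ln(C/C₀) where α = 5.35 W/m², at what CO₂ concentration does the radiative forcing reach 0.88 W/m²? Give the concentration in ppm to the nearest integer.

Set 5.35 ln(C/272) = 0.88, so ln(C/272) = 0.88/5.35 = 0.16449.
Then C/272 = e^0.16449 = 1.17879, giving C = 272 × 1.17879 = 320.63 ppm.

C ≈ 321 ppm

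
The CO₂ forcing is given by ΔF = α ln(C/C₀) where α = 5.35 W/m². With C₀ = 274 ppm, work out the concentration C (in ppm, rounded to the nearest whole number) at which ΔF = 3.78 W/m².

C ≈ 555 ppm

Set 5.35 ln(C/274) = 3.78, so ln(C/274) = 3.78/5.35 = 0.70654.
Then C/274 = e^0.70654 = 2.02697, giving C = 274 × 2.02697 = 555.39 ppm.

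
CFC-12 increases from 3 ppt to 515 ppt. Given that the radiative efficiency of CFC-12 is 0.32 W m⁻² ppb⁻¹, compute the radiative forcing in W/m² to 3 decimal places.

ΔF = 0.164 W/m²

CFC-12: Δ = 515 − 3 = 512 ppt = 0.512 ppb; ΔF = 0.32 × 0.512 = 0.1638 W/m².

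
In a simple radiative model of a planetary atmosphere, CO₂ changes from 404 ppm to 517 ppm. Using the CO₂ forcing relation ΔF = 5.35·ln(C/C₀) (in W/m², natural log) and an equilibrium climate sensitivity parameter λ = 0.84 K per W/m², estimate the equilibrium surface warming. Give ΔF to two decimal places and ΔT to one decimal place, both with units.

CO₂: 5.35 × ln(517/404) = 5.35 × ln(1.27970) = 5.35 × 0.24663 = 1.3195 W/m².
ΔT = λ ΔF = 0.84 × 1.32 = 1.1088 K.

ΔF = 1.32 W/m²; ΔT = 1.1 K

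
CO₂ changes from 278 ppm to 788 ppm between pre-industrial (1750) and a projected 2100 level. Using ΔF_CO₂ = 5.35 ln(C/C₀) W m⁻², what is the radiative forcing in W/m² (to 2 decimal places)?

CO₂: 5.35 × ln(788/278) = 5.35 × ln(2.83453) = 5.35 × 1.04188 = 5.5741 W/m².

ΔF = 5.57 W/m²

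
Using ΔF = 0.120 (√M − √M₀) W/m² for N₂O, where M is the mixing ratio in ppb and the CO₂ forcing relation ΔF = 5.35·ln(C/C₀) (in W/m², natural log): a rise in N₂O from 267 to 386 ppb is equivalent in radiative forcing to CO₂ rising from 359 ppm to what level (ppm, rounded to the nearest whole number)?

C ≈ 387 ppm

N₂O forcing: 0.120 × (√386 − √267) = 0.120 × (19.6469 − 16.3401) = 0.120 × 3.3068 = 0.39682 W/m².
Set 5.35 ln(C/359) = 0.39682: ln(C/359) = 0.39682/5.35 = 0.07417, so C = 359 × e^0.07417 = 359 × 1.07699 = 386.64 ppm.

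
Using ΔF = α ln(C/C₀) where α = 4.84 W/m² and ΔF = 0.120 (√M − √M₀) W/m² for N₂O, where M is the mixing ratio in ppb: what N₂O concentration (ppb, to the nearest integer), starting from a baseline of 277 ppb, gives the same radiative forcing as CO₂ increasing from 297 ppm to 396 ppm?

M ≈ 798 ppb

CO₂ forcing: 4.84 × ln(396/297) = 4.84 × 0.287682 = 1.39238 W/m².
Set 0.120(√M − √277) = 1.39238: √M = 1.39238/0.120 + √277 = 11.6032 + 16.6433 = 28.2465.
M = (28.2465)² = 797.86 ppb.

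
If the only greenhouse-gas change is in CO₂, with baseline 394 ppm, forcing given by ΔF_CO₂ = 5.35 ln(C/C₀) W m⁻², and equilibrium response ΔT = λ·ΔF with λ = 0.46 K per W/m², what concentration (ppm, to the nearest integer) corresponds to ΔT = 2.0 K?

Required forcing: ΔF = ΔT/λ = 2.0/0.46 = 4.3478 W/m².
Then ln(C/394) = ΔF/5.35 = 4.3478/5.35 = 0.81267.
So C = 394 × e^0.81267 = 394 × 2.25392 = 888.04 ppm.

C ≈ 888 ppm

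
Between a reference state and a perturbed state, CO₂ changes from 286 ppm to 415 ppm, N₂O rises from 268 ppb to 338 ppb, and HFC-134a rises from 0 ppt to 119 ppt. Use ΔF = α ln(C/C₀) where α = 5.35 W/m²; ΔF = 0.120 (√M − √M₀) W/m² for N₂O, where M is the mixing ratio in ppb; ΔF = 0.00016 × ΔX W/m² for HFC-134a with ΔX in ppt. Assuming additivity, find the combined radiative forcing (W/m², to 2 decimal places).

ΔF = 2.25 W/m²

CO₂: 5.35 × ln(415/286) = 5.35 × ln(1.45105) = 5.35 × 0.37229 = 1.9918 W/m².
N₂O: 0.120 × (√338 − √268) = 0.120 × (18.3848 − 16.3707) = 0.120 × 2.0141 = 0.2417 W/m².
HFC-134a: ΔF = 0.00016 × (119 − 0) = 0.00016 × 119 = 0.0190 W/m².
Total ΔF = 1.9918 + 0.2417 + 0.0190 = 2.2525 W/m².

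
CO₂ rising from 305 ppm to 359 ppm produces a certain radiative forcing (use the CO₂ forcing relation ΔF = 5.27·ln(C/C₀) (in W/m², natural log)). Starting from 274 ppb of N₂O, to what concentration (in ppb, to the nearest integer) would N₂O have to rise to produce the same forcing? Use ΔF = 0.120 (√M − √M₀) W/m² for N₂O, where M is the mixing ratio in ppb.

CO₂ forcing: 5.27 × ln(359/305) = 5.27 × 0.163011 = 0.85907 W/m².
Set 0.120(√M − √274) = 0.85907: √M = 0.85907/0.120 + √274 = 7.1589 + 16.5529 = 23.7118.
M = (23.7118)² = 562.25 ppb.

M ≈ 562 ppb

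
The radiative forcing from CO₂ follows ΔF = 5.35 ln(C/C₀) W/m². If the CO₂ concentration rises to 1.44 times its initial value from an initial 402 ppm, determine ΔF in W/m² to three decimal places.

ΔF = 5.35 × ln(1.44) = 5.35 × 0.36464 = 1.9508 W/m².

ΔF = 1.951 W/m²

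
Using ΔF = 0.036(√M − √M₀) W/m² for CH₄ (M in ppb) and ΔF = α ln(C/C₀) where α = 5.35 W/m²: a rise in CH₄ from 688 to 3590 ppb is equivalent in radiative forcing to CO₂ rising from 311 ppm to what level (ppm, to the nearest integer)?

C ≈ 390 ppm

CH₄ forcing: 0.036 × (√3590 − √688) = 0.036 × (59.9166 − 26.2298) = 0.036 × 33.6868 = 1.21272 W/m².
Set 5.35 ln(C/311) = 1.21272: ln(C/311) = 1.21272/5.35 = 0.22668, so C = 311 × e^0.22668 = 311 × 1.25443 = 390.13 ppm.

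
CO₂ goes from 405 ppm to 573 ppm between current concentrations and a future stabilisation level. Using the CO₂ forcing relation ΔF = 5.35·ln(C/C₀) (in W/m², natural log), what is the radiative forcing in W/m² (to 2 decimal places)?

ΔF = 1.86 W/m²

CO₂: 5.35 × ln(573/405) = 5.35 × ln(1.41481) = 5.35 × 0.34700 = 1.8565 W/m².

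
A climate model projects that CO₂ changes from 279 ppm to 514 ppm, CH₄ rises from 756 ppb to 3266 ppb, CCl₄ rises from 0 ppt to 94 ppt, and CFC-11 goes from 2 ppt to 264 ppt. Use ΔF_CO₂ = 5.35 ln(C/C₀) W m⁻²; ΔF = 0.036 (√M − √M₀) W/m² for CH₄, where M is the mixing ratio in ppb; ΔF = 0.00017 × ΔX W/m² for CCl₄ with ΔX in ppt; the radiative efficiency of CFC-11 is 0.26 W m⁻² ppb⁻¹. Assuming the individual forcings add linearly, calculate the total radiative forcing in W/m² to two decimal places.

CO₂: 5.35 × ln(514/279) = 5.35 × ln(1.84229) = 5.35 × 0.61101 = 3.2689 W/m².
CH₄: 0.036 × (√3266 − √756) = 0.036 × (57.1489 − 27.4955) = 0.036 × 29.6534 = 1.0675 W/m².
CCl₄: ΔF = 0.00017 × (94 − 0) = 0.00017 × 94 = 0.0160 W/m².
CFC-11: Δ = 264 − 2 = 262 ppt = 0.262 ppb; ΔF = 0.26 × 0.262 = 0.0681 W/m².
Total ΔF = 3.2689 + 1.0675 + 0.0160 + 0.0681 = 4.4205 W/m².

ΔF = 4.42 W/m²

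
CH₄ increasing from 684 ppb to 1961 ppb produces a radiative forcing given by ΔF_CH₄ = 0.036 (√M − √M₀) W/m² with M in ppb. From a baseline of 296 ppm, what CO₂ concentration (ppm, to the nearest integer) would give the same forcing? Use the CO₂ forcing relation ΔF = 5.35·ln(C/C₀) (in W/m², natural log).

C ≈ 334 ppm

CH₄ forcing: 0.036 × (√1961 − √684) = 0.036 × (44.2832 − 26.1534) = 0.036 × 18.1298 = 0.65267 W/m².
Set 5.35 ln(C/296) = 0.65267: ln(C/296) = 0.65267/5.35 = 0.12199, so C = 296 × e^0.12199 = 296 × 1.12974 = 334.40 ppm.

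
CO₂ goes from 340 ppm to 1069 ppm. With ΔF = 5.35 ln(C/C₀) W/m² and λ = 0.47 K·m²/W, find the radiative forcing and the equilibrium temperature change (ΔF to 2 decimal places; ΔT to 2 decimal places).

ΔF = 6.13 W/m²; ΔT = 2.88 K

CO₂: 5.35 × ln(1069/340) = 5.35 × ln(3.14412) = 5.35 × 1.14553 = 6.1286 W/m².
ΔT = λ ΔF = 0.47 × 6.13 = 2.8811 K.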